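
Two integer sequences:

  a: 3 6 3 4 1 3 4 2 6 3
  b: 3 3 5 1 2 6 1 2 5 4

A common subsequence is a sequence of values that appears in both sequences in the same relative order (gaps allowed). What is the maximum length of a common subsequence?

Let dp[i][j] be the LCS length of the first i values of a and the first j values of b. dp[i][j] = dp[i-1][j-1]+1 when the i-th and j-th values match, else max(dp[i-1][j], dp[i][j-1]).
    ·  3  3  5  1  2  6  1  2  5  4
 ·  0  0  0  0  0  0  0  0  0  0  0
 3  0  1  1  1  1  1  1  1  1  1  1
 6  0  1  1  1  1  1  2  2  2  2  2
 3  0  1  2  2  2  2  2  2  2  2  2
 4  0  1  2  2  2  2  2  2  2  2  3
 1  0  1  2  2  3  3  3  3  3  3  3
 3  0  1  2  2  3  3  3  3  3  3  3
 4  0  1  2  2  3  3  3  3  3  3  4
 2  0  1  2  2  3  4  4  4  4  4  4
 6  0  1  2  2  3  4  5  5  5  5  5
 3  0  1  2  2  3  4  5  5  5  5  5
dp[10][10] = 5. One LCS (by backtracking along matches): 3, 3, 1, 2, 6.

5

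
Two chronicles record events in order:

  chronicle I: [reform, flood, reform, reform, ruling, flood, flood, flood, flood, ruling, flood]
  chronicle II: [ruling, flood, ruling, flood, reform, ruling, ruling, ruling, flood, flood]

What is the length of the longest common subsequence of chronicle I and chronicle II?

Taking flood [2,4], reform [3,5], ruling [5,8], flood [9,9], flood [11,10] gives a common subsequence of length 5. Since dp[11][10] = 5, nothing longer is possible.

5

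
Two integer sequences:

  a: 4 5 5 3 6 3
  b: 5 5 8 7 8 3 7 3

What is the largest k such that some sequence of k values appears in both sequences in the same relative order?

Pick 5 [2,1], 5 [3,2], 3 [4,6], 3 [6,8]; all 4 values appear in both, in order. Since dp[6][8] = 4, nothing longer is possible.

4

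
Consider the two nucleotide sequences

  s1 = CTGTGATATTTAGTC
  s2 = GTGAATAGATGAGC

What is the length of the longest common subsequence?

One common subsequence of length 10: G at s1[3]=s2[1]; then T at s1[4]=s2[2]; then G at s1[5]=s2[3]; then A at s1[6]=s2[5]; then T at s1[7]=s2[6]; then A at s1[8]=s2[9]; then T at s1[9]=s2[10]; then A at s1[12]=s2[12]; then G at s1[13]=s2[13]; then C at s1[15]=s2[14]. Since dp[15][14] = 10, nothing longer is possible.

10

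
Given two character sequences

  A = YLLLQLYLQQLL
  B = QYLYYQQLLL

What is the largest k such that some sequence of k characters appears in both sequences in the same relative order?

7

Match Y [1,2], L [2,3], Y [7,5], Q [9,6], Q [10,7], L [11,9], L [12,10] — 7 characters in the same relative order in both. dp[12][10] = 7 confirms this is the maximum.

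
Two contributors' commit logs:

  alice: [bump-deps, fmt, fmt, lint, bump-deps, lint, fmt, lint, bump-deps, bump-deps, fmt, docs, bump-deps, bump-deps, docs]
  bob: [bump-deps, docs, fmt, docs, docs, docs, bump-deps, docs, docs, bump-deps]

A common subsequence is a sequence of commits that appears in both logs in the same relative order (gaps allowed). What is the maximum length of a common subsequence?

5

Taking bump-deps at alice[1]=bob[1] → fmt at alice[2]=bob[3] → bump-deps at alice[5]=bob[7] → docs at alice[12]=bob[9] → bump-deps at alice[14]=bob[10] gives a common subsequence of length 5. dp[15][10] = 5 confirms this is the maximum.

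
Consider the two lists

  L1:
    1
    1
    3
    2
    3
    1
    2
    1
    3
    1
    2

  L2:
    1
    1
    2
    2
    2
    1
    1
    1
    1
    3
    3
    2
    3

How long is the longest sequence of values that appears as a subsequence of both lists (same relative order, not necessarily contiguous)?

Let dp[i][j] be the LCS length of the first i values of L1 and the first j values of L2. dp[i][j] = dp[i-1][j-1]+1 when the i-th and j-th values match, else max(dp[i-1][j], dp[i][j-1]).
    ·  1  1  2  2  2  1  1  1  1  3  3  2  3
 ·  0  0  0  0  0  0  0  0  0  0  0  0  0  0
 1  0  1  1  1  1  1  1  1  1  1  1  1  1  1
 1  0  1  2  2  2  2  2  2  2  2  2  2  2  2
 3  0  1  2  2  2  2  2  2  2  2  3  3  3  3
 2  0  1  2  3  3  3  3  3  3  3  3  3  4  4
 3  0  1  2  3  3  3  3  3  3  3  4  4  4  5
 1  0  1  2  3  3  3  4  4  4  4  4  4  4  5
 2  0  1  2  3  4  4  4  4  4  4  4  4  5  5
 1  0  1  2  3  4  4  5  5  5  5  5  5  5  5
 3  0  1  2  3  4  4  5  5  5  5  6  6  6  6
 1  0  1  2  3  4  4  5  6  6  6  6  6  6  6
 2  0  1  2  3  4  5  5  6  6  6  6  6  7  7
dp[11][13] = 7. One LCS (by backtracking along matches): 1, 1, 2, 1, 1, 3, 2.

7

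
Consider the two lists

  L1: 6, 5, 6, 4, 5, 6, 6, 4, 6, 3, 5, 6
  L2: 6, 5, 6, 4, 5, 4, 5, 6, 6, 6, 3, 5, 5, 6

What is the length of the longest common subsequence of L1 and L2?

One common subsequence of length 11: 6 at L1[1]=L2[1]; then 5 at L1[2]=L2[2]; then 6 at L1[3]=L2[3]; then 4 at L1[4]=L2[6]; then 5 at L1[5]=L2[7]; then 6 at L1[6]=L2[8]; then 6 at L1[7]=L2[9]; then 6 at L1[9]=L2[10]; then 3 at L1[10]=L2[11]; then 5 at L1[11]=L2[13]; then 6 at L1[12]=L2[14]. The LCS DP gives dp[12][14] = 11, so this is optimal.

11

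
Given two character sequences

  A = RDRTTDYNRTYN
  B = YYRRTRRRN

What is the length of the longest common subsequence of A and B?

One common subsequence of length 5: R (A #1, B #3), R (A #3, B #4), T (A #4, B #5), R (A #9, B #8), N (A #12, B #9). The LCS DP gives dp[12][9] = 5, so this is optimal.

5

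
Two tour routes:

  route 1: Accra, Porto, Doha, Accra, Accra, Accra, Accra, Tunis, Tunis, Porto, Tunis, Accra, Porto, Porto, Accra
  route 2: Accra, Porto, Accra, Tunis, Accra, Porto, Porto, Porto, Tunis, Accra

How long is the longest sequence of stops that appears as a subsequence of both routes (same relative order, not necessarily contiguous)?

Taking Accra [1,1], Porto [2,2], Accra [4,3], Accra [7,5], Porto [10,6], Porto [13,7], Porto [14,8], Accra [15,10] gives a common subsequence of length 8. Since dp[15][10] = 8, nothing longer is possible.

8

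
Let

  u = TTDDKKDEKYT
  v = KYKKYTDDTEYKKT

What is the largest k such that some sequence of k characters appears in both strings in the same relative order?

Taking T [2,6]; then D [3,7]; then D [4,8]; then K [6,12]; then K [9,13]; then T [11,14] gives a common subsequence of length 6. Since dp[11][14] = 6, nothing longer is possible.

6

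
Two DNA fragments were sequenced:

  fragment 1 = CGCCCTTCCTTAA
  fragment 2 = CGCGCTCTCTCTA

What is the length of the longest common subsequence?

Pick C (fragment 1 #1, fragment 2 #1) → G (fragment 1 #2, fragment 2 #2) → C (fragment 1 #3, fragment 2 #3) → C (fragment 1 #4, fragment 2 #5) → C (fragment 1 #5, fragment 2 #7) → T (fragment 1 #6, fragment 2 #8) → T (fragment 1 #7, fragment 2 #10) → C (fragment 1 #9, fragment 2 #11) → T (fragment 1 #11, fragment 2 #12) → A (fragment 1 #13, fragment 2 #13); all 10 bases appear in both, in order. dp[13][13] = 10 confirms this is the maximum.

10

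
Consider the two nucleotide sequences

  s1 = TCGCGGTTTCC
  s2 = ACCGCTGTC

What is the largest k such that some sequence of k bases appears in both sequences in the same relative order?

Let dp[i][j] be the LCS length of the first i bases of s1 and the first j bases of s2. dp[i][j] = dp[i-1][j-1]+1 when the i-th and j-th bases match, else max(dp[i-1][j], dp[i][j-1]).
    ·  A  C  C  G  C  T  G  T  C
 ·  0  0  0  0  0  0  0  0  0  0
 T  0  0  0  0  0  0  1  1  1  1
 C  0  0  1  1  1  1  1  1  1  2
 G  0  0  1  1  2  2  2  2  2  2
 C  0  0  1  2  2  3  3  3  3  3
 G  0  0  1  2  3  3  3  4  4  4
 G  0  0  1  2  3  3  3  4  4  4
 T  0  0  1  2  3  3  4  4  5  5
 T  0  0  1  2  3  3  4  4  5  5
 T  0  0  1  2  3  3  4  4  5  5
 C  0  0  1  2  3  4  4  4  5  6
 C  0  0  1  2  3  4  4  4  5  6
dp[11][9] = 6. One LCS (by backtracking along matches): CGCGTC.

6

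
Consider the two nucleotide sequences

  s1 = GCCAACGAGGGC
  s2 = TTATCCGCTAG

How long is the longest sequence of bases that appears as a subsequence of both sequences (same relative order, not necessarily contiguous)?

5

Match C (s1 #2, s2 #5) → C (s1 #3, s2 #6) → C (s1 #6, s2 #8) → A (s1 #8, s2 #10) → G (s1 #11, s2 #11) — 5 bases in the same relative order in both. dp[12][11] = 5 confirms this is the maximum.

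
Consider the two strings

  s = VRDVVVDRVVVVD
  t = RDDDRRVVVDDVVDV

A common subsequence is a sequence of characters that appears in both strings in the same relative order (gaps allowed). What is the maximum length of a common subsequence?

Pick R at s[2]=t[1], then D at s[3]=t[4], then V at s[4]=t[7], then V at s[5]=t[8], then V at s[6]=t[9], then D at s[7]=t[11], then V at s[9]=t[12], then V at s[10]=t[13], then V at s[12]=t[15]; all 9 characters appear in both, in order. dp[13][15] = 9 confirms this is the maximum.

9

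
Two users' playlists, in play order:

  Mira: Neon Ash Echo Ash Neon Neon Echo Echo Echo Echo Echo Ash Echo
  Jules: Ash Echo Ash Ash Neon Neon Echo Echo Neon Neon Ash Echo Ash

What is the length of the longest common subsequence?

9

Taking Ash at Mira[2]=Jules[1], then Echo at Mira[3]=Jules[2], then Ash at Mira[4]=Jules[4], then Neon at Mira[5]=Jules[5], then Neon at Mira[6]=Jules[6], then Echo at Mira[7]=Jules[7], then Echo at Mira[8]=Jules[8], then Echo at Mira[11]=Jules[12], then Ash at Mira[12]=Jules[13] gives a common subsequence of length 9. Since dp[13][13] = 9, nothing longer is possible.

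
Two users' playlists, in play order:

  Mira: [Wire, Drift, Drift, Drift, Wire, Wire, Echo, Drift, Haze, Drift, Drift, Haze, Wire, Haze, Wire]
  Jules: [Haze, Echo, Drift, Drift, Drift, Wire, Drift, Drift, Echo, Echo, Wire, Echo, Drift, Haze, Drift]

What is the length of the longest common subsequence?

Taking Drift at Mira[2]=Jules[3]; then Drift at Mira[3]=Jules[4]; then Drift at Mira[4]=Jules[5]; then Wire at Mira[5]=Jules[6]; then Wire at Mira[6]=Jules[11]; then Echo at Mira[7]=Jules[12]; then Drift at Mira[8]=Jules[13]; then Haze at Mira[9]=Jules[14]; then Drift at Mira[11]=Jules[15] gives a common subsequence of length 9. The LCS DP gives dp[15][15] = 9, so this is optimal.

9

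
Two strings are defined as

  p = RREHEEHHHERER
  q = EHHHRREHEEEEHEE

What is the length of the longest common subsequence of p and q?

9

Match R (p #1, q #5), R (p #2, q #6), E (p #3, q #7), H (p #4, q #8), E (p #5, q #11), E (p #6, q #12), H (p #9, q #13), E (p #10, q #14), E (p #12, q #15) — 9 characters in the same relative order in both. The LCS DP gives dp[13][15] = 9, so this is optimal.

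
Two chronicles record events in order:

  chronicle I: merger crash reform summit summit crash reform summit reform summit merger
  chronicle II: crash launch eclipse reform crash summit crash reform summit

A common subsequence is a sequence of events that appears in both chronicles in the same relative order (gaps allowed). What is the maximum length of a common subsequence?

6

One common subsequence of length 6: crash [2,1], reform [3,4], summit [5,6], crash [6,7], reform [9,8], summit [10,9]. dp[11][9] = 6 confirms this is the maximum.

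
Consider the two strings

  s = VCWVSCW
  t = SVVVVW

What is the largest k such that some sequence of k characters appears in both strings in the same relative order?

Match V [1,4], V [4,5], W [7,6] — 3 characters in the same relative order in both, and the DP table's final entry dp[7][6] is also 3, so no common subsequence is longer.

3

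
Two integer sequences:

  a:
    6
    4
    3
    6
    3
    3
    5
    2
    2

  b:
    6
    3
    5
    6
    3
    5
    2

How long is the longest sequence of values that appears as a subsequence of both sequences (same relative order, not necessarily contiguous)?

6

Let dp[i][j] be the LCS length of the first i values of a and the first j values of b. dp[i][j] = dp[i-1][j-1]+1 when the i-th and j-th values match, else max(dp[i-1][j], dp[i][j-1]).
    ·  6  3  5  6  3  5  2
 ·  0  0  0  0  0  0  0  0
 6  0  1  1  1  1  1  1  1
 4  0  1  1  1  1  1  1  1
 3  0  1  2  2  2  2  2  2
 6  0  1  2  2  3  3  3  3
 3  0  1  2  2  3  4  4  4
 3  0  1  2  2  3  4  4  4
 5  0  1  2  3  3  4  5  5
 2  0  1  2  3  3  4  5  6
 2  0  1  2  3  3  4  5  6
dp[9][7] = 6. One LCS (by backtracking along matches): 6, 3, 6, 3, 5, 2.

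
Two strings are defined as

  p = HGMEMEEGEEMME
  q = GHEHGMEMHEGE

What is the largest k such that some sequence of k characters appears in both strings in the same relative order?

Taking H (p #1, q #4) → G (p #2, q #5) → M (p #3, q #6) → E (p #4, q #7) → M (p #5, q #8) → E (p #7, q #10) → G (p #8, q #11) → E (p #13, q #12) gives a common subsequence of length 8. dp[13][12] = 8 confirms this is the maximum.

8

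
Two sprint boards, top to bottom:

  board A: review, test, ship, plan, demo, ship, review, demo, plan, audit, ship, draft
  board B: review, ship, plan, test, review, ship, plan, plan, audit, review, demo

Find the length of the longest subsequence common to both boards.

Taking review (board A #1, board B #1), test (board A #2, board B #4), ship (board A #3, board B #6), plan (board A #4, board B #8), review (board A #7, board B #10), demo (board A #8, board B #11) gives a common subsequence of length 6. The LCS DP gives dp[12][11] = 6, so this is optimal.

6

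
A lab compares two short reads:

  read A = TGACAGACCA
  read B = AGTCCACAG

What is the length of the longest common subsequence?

One common subsequence of length 5: T (read A #1, read B #3); then A (read A #3, read B #6); then C (read A #4, read B #7); then A (read A #5, read B #8); then G (read A #6, read B #9). The LCS DP gives dp[10][9] = 5, so this is optimal.

5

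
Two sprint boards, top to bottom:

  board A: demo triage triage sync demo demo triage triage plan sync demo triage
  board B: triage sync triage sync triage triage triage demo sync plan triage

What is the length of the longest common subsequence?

7

One common subsequence of length 7: triage at board A[2]=board B[1] → triage at board A[3]=board B[3] → sync at board A[4]=board B[4] → triage at board A[7]=board B[6] → triage at board A[8]=board B[7] → plan at board A[9]=board B[10] → triage at board A[12]=board B[11], and the DP table's final entry dp[12][11] is also 7, so no common subsequence is longer.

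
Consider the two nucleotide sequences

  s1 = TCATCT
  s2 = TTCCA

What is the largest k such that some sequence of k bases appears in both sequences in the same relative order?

Taking T at s1[1]=s2[2] → C at s1[2]=s2[4] → A at s1[3]=s2[5] gives a common subsequence of length 3, and the DP table's final entry dp[6][5] is also 3, so no common subsequence is longer.

3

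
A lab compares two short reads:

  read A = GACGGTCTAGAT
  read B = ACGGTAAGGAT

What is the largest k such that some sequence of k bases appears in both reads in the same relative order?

Pick A at read A[2]=read B[1], then C at read A[3]=read B[2], then G at read A[4]=read B[3], then G at read A[5]=read B[4], then T at read A[6]=read B[5], then A at read A[9]=read B[7], then G at read A[10]=read B[9], then A at read A[11]=read B[10], then T at read A[12]=read B[11]; all 9 bases appear in both, in order. dp[12][11] = 9 confirms this is the maximum.

9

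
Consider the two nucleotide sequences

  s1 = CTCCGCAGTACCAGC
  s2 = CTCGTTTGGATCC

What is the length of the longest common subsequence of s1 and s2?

Pick C at s1[1]=s2[1] → T at s1[2]=s2[2] → C at s1[3]=s2[3] → G at s1[5]=s2[9] → A at s1[7]=s2[10] → T at s1[9]=s2[11] → C at s1[12]=s2[12] → C at s1[15]=s2[13]; all 8 bases appear in both, in order, and the DP table's final entry dp[15][13] is also 8, so no common subsequence is longer.

8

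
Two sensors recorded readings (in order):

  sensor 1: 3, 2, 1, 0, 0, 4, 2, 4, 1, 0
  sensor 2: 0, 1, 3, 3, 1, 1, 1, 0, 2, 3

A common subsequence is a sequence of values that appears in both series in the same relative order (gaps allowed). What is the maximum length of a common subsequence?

4

Let dp[i][j] be the LCS length of the first i values of sensor 1 and the first j values of sensor 2. dp[i][j] = dp[i-1][j-1]+1 when the i-th and j-th values match, else max(dp[i-1][j], dp[i][j-1]).
    ·  0  1  3  3  1  1  1  0  2  3
 ·  0  0  0  0  0  0  0  0  0  0  0
 3  0  0  0  1  1  1  1  1  1  1  1
 2  0  0  0  1  1  1  1  1  1  2  2
 1  0  0  1  1  1  2  2  2  2  2  2
 0  0  1  1  1  1  2  2  2  3  3  3
 0  0  1  1  1  1  2  2  2  3  3  3
 4  0  1  1  1  1  2  2  2  3  3  3
 2  0  1  1  1  1  2  2  2  3  4  4
 4  0  1  1  1  1  2  2  2  3  4  4
 1  0  1  2  2  2  2  3  3  3  4  4
 0  0  1  2  2  2  2  3  3  4  4  4
dp[10][10] = 4. One LCS (by backtracking along matches): 3, 1, 0, 2.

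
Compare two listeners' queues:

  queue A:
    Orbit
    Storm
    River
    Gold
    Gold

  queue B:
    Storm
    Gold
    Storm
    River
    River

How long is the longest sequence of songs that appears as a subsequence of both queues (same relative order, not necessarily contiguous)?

2

Taking Storm (queue A #2, queue B #3), River (queue A #3, queue B #5) gives a common subsequence of length 2. Since dp[5][5] = 2, nothing longer is possible.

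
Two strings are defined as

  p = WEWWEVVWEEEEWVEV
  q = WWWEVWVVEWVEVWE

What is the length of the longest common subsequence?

One common subsequence of length 11: W at p[1]=q[1], then W at p[3]=q[2], then W at p[4]=q[3], then E at p[5]=q[4], then V at p[6]=q[7], then V at p[7]=q[8], then E at p[12]=q[9], then W at p[13]=q[10], then V at p[14]=q[11], then E at p[15]=q[12], then V at p[16]=q[13]. The LCS DP gives dp[16][15] = 11, so this is optimal.

11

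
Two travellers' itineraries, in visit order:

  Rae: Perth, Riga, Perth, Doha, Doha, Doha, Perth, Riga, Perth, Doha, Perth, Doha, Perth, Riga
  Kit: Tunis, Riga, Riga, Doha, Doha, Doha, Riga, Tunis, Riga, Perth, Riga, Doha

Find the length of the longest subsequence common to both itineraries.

7

Match Riga (Rae #2, Kit #3), then Doha (Rae #4, Kit #4), then Doha (Rae #5, Kit #5), then Doha (Rae #6, Kit #6), then Perth (Rae #7, Kit #10), then Riga (Rae #8, Kit #11), then Doha (Rae #12, Kit #12) — 7 stops in the same relative order in both, and the DP table's final entry dp[14][12] is also 7, so no common subsequence is longer.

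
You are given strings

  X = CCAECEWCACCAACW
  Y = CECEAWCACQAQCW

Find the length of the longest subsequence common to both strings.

11

Taking C (X #2, Y #1); then E (X #4, Y #2); then C (X #5, Y #3); then E (X #6, Y #4); then W (X #7, Y #6); then C (X #8, Y #7); then A (X #9, Y #8); then C (X #10, Y #9); then A (X #12, Y #11); then C (X #14, Y #13); then W (X #15, Y #14) gives a common subsequence of length 11. Since dp[15][14] = 11, nothing longer is possible.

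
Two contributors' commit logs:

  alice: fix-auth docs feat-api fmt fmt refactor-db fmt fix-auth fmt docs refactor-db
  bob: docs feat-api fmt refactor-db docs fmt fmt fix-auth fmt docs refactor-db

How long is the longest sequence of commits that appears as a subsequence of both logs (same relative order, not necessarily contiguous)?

Match docs (alice #2, bob #1) → feat-api (alice #3, bob #2) → fmt (alice #4, bob #3) → fmt (alice #5, bob #6) → fmt (alice #7, bob #7) → fix-auth (alice #8, bob #8) → fmt (alice #9, bob #9) → docs (alice #10, bob #10) → refactor-db (alice #11, bob #11) — 9 commits in the same relative order in both. Since dp[11][11] = 9, nothing longer is possible.

9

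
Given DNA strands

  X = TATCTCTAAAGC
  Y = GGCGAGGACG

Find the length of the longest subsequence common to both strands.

Let dp[i][j] be the LCS length of the first i bases of X and the first j bases of Y. dp[i][j] = dp[i-1][j-1]+1 when the i-th and j-th bases match, else max(dp[i-1][j], dp[i][j-1]).
    ·  G  G  C  G  A  G  G  A  C  G
 ·  0  0  0  0  0  0  0  0  0  0  0
 T  0  0  0  0  0  0  0  0  0  0  0
 A  0  0  0  0  0  1  1  1  1  1  1
 T  0  0  0  0  0  1  1  1  1  1  1
 C  0  0  0  1  1  1  1  1  1  2  2
 T  0  0  0  1  1  1  1  1  1  2  2
 C  0  0  0  1  1  1  1  1  1  2  2
 T  0  0  0  1  1  1  1  1  1  2  2
 A  0  0  0  1  1  2  2  2  2  2  2
 A  0  0  0  1  1  2  2  2  3  3  3
 A  0  0  0  1  1  2  2  2  3  3  3
 G  0  1  1  1  2  2  3  3  3  3  4
 C  0  1  1  2  2  2  3  3  3  4  4
dp[12][10] = 4. One LCS (by backtracking along matches): CAAG.

4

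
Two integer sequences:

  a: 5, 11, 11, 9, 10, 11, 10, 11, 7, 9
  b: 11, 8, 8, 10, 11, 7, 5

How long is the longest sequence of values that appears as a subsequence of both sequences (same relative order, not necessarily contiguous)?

4

Taking 11 at a[2]=b[1], then 10 at a[7]=b[4], then 11 at a[8]=b[5], then 7 at a[9]=b[6] gives a common subsequence of length 4, and the DP table's final entry dp[10][7] is also 4, so no common subsequence is longer.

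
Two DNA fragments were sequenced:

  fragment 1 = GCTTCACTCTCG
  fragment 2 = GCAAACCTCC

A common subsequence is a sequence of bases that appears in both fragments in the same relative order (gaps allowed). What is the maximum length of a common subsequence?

7

Pick G at fragment 1[1]=fragment 2[1], C at fragment 1[2]=fragment 2[2], C at fragment 1[5]=fragment 2[6], C at fragment 1[7]=fragment 2[7], T at fragment 1[8]=fragment 2[8], C at fragment 1[9]=fragment 2[9], C at fragment 1[11]=fragment 2[10]; all 7 bases appear in both, in order. dp[12][10] = 7 confirms this is the maximum.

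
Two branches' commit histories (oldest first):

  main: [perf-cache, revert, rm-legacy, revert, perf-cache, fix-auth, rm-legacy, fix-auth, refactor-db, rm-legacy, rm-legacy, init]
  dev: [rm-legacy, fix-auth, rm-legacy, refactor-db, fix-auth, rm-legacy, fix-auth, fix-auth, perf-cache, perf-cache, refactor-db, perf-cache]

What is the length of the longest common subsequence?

5

Taking rm-legacy (main #3, dev #3); then fix-auth (main #6, dev #5); then rm-legacy (main #7, dev #6); then fix-auth (main #8, dev #8); then refactor-db (main #9, dev #11) gives a common subsequence of length 5. dp[12][12] = 5 confirms this is the maximum.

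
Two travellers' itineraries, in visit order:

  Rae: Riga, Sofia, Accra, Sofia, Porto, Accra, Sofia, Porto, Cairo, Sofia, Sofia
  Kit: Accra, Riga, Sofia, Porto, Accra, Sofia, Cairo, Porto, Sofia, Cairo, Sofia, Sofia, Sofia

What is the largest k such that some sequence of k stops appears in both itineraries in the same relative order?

One common subsequence of length 9: Riga [1,2], Sofia [2,3], Accra [3,5], Sofia [4,6], Porto [5,8], Sofia [7,9], Cairo [9,10], Sofia [10,12], Sofia [11,13], and the DP table's final entry dp[11][13] is also 9, so no common subsequence is longer.

9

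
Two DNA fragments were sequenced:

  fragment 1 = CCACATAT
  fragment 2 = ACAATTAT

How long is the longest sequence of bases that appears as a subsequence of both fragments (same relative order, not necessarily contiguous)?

Match C [2,2], A [3,3], A [5,4], T [6,6], A [7,7], T [8,8] — 6 bases in the same relative order in both. dp[8][8] = 6 confirms this is the maximum.

6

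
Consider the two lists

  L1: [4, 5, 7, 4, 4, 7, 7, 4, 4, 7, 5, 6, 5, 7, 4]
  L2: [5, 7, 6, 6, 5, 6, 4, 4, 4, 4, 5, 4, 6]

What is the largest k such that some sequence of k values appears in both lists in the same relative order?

8

Taking 5 (L1 #2, L2 #1), 7 (L1 #3, L2 #2), 4 (L1 #4, L2 #7), 4 (L1 #5, L2 #8), 4 (L1 #8, L2 #9), 4 (L1 #9, L2 #10), 5 (L1 #11, L2 #11), 6 (L1 #12, L2 #13) gives a common subsequence of length 8, and the DP table's final entry dp[15][13] is also 8, so no common subsequence is longer.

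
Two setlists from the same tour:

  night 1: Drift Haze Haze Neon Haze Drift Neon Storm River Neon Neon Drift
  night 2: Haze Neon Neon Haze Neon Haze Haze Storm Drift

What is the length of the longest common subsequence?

6

Pick Haze (night 1 #2, night 2 #1); then Haze (night 1 #3, night 2 #4); then Neon (night 1 #4, night 2 #5); then Haze (night 1 #5, night 2 #7); then Storm (night 1 #8, night 2 #8); then Drift (night 1 #12, night 2 #9); all 6 songs appear in both, in order. Since dp[12][9] = 6, nothing longer is possible.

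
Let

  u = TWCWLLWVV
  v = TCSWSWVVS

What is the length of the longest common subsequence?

6

Let dp[i][j] be the LCS length of the first i characters of u and the first j characters of v. dp[i][j] = dp[i-1][j-1]+1 when the i-th and j-th characters match, else max(dp[i-1][j], dp[i][j-1]).
    ·  T  C  S  W  S  W  V  V  S
 ·  0  0  0  0  0  0  0  0  0  0
 T  0  1  1  1  1  1  1  1  1  1
 W  0  1  1  1  2  2  2  2  2  2
 C  0  1  2  2  2  2  2  2  2  2
 W  0  1  2  2  3  3  3  3  3  3
 L  0  1  2  2  3  3  3  3  3  3
 L  0  1  2  2  3  3  3  3  3  3
 W  0  1  2  2  3  3  4  4  4  4
 V  0  1  2  2  3  3  4  5  5  5
 V  0  1  2  2  3  3  4  5  6  6
dp[9][9] = 6. One LCS (by backtracking along matches): TCWWVV.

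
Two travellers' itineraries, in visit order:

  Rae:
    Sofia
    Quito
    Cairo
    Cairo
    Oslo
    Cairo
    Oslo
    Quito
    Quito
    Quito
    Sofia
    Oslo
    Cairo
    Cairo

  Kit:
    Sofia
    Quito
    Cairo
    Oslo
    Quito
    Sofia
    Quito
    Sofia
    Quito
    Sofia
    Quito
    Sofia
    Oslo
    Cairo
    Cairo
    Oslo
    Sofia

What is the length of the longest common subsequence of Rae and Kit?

Pick Sofia at Rae[1]=Kit[1] → Quito at Rae[2]=Kit[2] → Cairo at Rae[4]=Kit[3] → Oslo at Rae[5]=Kit[4] → Quito at Rae[8]=Kit[7] → Quito at Rae[9]=Kit[9] → Quito at Rae[10]=Kit[11] → Sofia at Rae[11]=Kit[12] → Oslo at Rae[12]=Kit[13] → Cairo at Rae[13]=Kit[14] → Cairo at Rae[14]=Kit[15]; all 11 stops appear in both, in order. The LCS DP gives dp[14][17] = 11, so this is optimal.

11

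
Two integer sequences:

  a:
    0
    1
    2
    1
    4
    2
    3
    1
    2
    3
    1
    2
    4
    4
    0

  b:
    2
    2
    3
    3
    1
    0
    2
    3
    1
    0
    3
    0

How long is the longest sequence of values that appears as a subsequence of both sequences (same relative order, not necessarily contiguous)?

Match 2 (a #3, b #1), then 2 (a #6, b #2), then 3 (a #7, b #4), then 1 (a #8, b #5), then 2 (a #9, b #7), then 3 (a #10, b #8), then 1 (a #11, b #9), then 0 (a #15, b #12) — 8 values in the same relative order in both. The LCS DP gives dp[15][12] = 8, so this is optimal.

8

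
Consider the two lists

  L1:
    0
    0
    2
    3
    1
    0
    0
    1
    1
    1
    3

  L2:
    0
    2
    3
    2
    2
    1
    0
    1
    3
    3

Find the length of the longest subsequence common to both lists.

7

Match 0 [2,1]; then 2 [3,2]; then 3 [4,3]; then 1 [5,6]; then 0 [7,7]; then 1 [8,8]; then 3 [11,10] — 7 values in the same relative order in both. dp[11][10] = 7 confirms this is the maximum.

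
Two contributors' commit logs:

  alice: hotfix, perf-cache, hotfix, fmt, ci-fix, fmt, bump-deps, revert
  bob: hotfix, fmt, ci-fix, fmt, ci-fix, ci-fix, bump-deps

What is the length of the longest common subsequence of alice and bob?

5

Match hotfix [3,1]; then fmt [4,2]; then ci-fix [5,3]; then fmt [6,4]; then bump-deps [7,7] — 5 commits in the same relative order in both. The LCS DP gives dp[8][7] = 5, so this is optimal.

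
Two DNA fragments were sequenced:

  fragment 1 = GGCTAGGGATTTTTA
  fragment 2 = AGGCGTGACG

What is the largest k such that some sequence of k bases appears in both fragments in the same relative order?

6

Pick G (fragment 1 #1, fragment 2 #2) → G (fragment 1 #2, fragment 2 #3) → C (fragment 1 #3, fragment 2 #4) → T (fragment 1 #4, fragment 2 #6) → A (fragment 1 #5, fragment 2 #8) → G (fragment 1 #8, fragment 2 #10); all 6 bases appear in both, in order. dp[15][10] = 6 confirms this is the maximum.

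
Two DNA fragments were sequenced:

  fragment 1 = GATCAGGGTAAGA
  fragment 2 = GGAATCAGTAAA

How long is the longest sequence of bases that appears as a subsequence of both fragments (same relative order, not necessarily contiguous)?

Taking G (fragment 1 #1, fragment 2 #2), A (fragment 1 #2, fragment 2 #4), T (fragment 1 #3, fragment 2 #5), C (fragment 1 #4, fragment 2 #6), A (fragment 1 #5, fragment 2 #7), G (fragment 1 #8, fragment 2 #8), T (fragment 1 #9, fragment 2 #9), A (fragment 1 #10, fragment 2 #10), A (fragment 1 #11, fragment 2 #11), A (fragment 1 #13, fragment 2 #12) gives a common subsequence of length 10. dp[13][12] = 10 confirms this is the maximum.

10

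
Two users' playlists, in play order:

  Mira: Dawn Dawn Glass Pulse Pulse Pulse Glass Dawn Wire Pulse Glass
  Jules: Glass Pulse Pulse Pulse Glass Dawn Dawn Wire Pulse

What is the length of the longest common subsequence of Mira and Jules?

Taking Glass [3,1]; then Pulse [4,2]; then Pulse [5,3]; then Pulse [6,4]; then Glass [7,5]; then Dawn [8,7]; then Wire [9,8]; then Pulse [10,9] gives a common subsequence of length 8, and the DP table's final entry dp[11][9] is also 8, so no common subsequence is longer.

8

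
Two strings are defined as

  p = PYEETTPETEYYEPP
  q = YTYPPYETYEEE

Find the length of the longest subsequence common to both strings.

Match P [1,5], Y [2,6], E [4,7], T [5,8], E [8,10], E [10,11], E [13,12] — 7 characters in the same relative order in both, and the DP table's final entry dp[15][12] is also 7, so no common subsequence is longer.

7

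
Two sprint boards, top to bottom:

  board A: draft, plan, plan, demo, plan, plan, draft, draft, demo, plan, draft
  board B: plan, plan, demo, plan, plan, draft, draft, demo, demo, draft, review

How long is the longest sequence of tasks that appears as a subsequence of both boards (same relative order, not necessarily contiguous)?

Match plan at board A[2]=board B[1], plan at board A[3]=board B[2], demo at board A[4]=board B[3], plan at board A[5]=board B[4], plan at board A[6]=board B[5], draft at board A[7]=board B[6], draft at board A[8]=board B[7], demo at board A[9]=board B[9], draft at board A[11]=board B[10] — 9 tasks in the same relative order in both. Since dp[11][11] = 9, nothing longer is possible.

9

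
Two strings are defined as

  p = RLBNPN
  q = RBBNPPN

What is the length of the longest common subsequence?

5

Match R (p #1, q #1), then B (p #3, q #3), then N (p #4, q #4), then P (p #5, q #6), then N (p #6, q #7) — 5 characters in the same relative order in both. dp[6][7] = 5 confirms this is the maximum.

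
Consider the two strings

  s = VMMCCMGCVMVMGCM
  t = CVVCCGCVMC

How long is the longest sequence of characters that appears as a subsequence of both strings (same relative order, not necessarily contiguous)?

Match V (s #1, t #3), then C (s #4, t #4), then C (s #5, t #5), then G (s #7, t #6), then C (s #8, t #7), then V (s #11, t #8), then M (s #12, t #9), then C (s #14, t #10) — 8 characters in the same relative order in both. The LCS DP gives dp[15][10] = 8, so this is optimal.

8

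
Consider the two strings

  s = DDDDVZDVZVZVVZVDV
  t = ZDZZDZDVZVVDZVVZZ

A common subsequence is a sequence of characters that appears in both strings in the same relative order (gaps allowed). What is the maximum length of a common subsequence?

Match D [1,2]; then D [2,5]; then D [4,7]; then V [5,8]; then Z [6,9]; then V [8,10]; then V [10,11]; then Z [11,13]; then V [12,14]; then V [13,15]; then Z [14,17] — 11 characters in the same relative order in both. dp[17][17] = 11 confirms this is the maximum.

11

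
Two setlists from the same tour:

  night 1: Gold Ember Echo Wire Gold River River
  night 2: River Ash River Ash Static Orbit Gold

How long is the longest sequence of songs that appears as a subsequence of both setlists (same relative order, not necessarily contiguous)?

Pick River [6,1] → River [7,3]; all 2 songs appear in both, in order, and the DP table's final entry dp[7][7] is also 2, so no common subsequence is longer.

2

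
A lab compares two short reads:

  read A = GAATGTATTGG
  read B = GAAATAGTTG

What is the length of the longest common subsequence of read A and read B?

8

One common subsequence of length 8: G [1,1], A [2,3], A [3,4], T [4,5], G [5,7], T [8,8], T [9,9], G [11,10]. Since dp[11][10] = 8, nothing longer is possible.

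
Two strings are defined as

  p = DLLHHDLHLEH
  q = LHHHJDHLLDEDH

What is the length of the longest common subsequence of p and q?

One common subsequence of length 8: L [2,1], then H [4,3], then H [5,4], then D [6,6], then L [7,8], then L [9,9], then E [10,11], then H [11,13]. dp[11][13] = 8 confirms this is the maximum.

8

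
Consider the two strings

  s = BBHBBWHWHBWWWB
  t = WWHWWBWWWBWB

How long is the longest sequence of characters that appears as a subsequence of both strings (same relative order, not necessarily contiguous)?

Match H at s[3]=t[3] → W at s[6]=t[4] → W at s[8]=t[5] → B at s[10]=t[6] → W at s[11]=t[8] → W at s[12]=t[9] → W at s[13]=t[11] → B at s[14]=t[12] — 8 characters in the same relative order in both. The LCS DP gives dp[14][12] = 8, so this is optimal.

8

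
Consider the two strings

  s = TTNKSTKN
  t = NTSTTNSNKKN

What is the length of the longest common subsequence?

6

Pick T at s[1]=t[4] → T at s[2]=t[5] → N at s[3]=t[8] → K at s[4]=t[9] → K at s[7]=t[10] → N at s[8]=t[11]; all 6 characters appear in both, in order, and the DP table's final entry dp[8][11] is also 6, so no common subsequence is longer.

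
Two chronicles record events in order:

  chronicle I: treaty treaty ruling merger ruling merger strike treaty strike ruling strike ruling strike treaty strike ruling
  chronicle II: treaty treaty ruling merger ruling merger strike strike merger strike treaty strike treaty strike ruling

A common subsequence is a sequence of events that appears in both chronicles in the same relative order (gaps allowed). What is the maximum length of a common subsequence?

13

Pick treaty (chronicle I #1, chronicle II #1), then treaty (chronicle I #2, chronicle II #2), then ruling (chronicle I #3, chronicle II #3), then merger (chronicle I #4, chronicle II #4), then ruling (chronicle I #5, chronicle II #5), then merger (chronicle I #6, chronicle II #6), then strike (chronicle I #7, chronicle II #7), then strike (chronicle I #9, chronicle II #8), then strike (chronicle I #11, chronicle II #10), then strike (chronicle I #13, chronicle II #12), then treaty (chronicle I #14, chronicle II #13), then strike (chronicle I #15, chronicle II #14), then ruling (chronicle I #16, chronicle II #15); all 13 events appear in both, in order. dp[16][15] = 13 confirms this is the maximum.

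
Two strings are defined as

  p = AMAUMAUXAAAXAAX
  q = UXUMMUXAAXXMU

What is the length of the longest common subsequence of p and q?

8

Taking M [2,4], M [5,5], U [7,6], X [8,7], A [10,8], A [11,9], X [12,10], X [15,11] gives a common subsequence of length 8. Since dp[15][13] = 8, nothing longer is possible.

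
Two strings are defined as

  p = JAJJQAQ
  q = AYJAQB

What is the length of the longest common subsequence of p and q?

4

One common subsequence of length 4: A [2,1] → J [4,3] → A [6,4] → Q [7,5]. dp[7][6] = 4 confirms this is the maximum.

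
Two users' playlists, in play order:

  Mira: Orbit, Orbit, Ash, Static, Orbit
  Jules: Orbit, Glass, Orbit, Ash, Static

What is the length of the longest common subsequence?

Match Orbit at Mira[1]=Jules[1], then Orbit at Mira[2]=Jules[3], then Ash at Mira[3]=Jules[4], then Static at Mira[4]=Jules[5] — 4 songs in the same relative order in both, and the DP table's final entry dp[5][5] is also 4, so no common subsequence is longer.

4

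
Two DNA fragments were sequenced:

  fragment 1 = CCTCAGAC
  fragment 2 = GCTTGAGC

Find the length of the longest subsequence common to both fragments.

5

Taking C (fragment 1 #1, fragment 2 #2); then T (fragment 1 #3, fragment 2 #4); then A (fragment 1 #5, fragment 2 #6); then G (fragment 1 #6, fragment 2 #7); then C (fragment 1 #8, fragment 2 #8) gives a common subsequence of length 5, and the DP table's final entry dp[8][8] is also 5, so no common subsequence is longer.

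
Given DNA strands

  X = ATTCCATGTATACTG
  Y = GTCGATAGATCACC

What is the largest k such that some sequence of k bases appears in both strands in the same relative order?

9

Taking T [3,2], C [4,3], A [6,5], T [7,6], G [8,8], A [10,9], T [11,10], A [12,12], C [13,14] gives a common subsequence of length 9, and the DP table's final entry dp[15][14] is also 9, so no common subsequence is longer.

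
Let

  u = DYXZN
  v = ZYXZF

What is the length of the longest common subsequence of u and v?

One common subsequence of length 3: Y at u[2]=v[2], X at u[3]=v[3], Z at u[4]=v[4]. Since dp[5][5] = 3, nothing longer is possible.

3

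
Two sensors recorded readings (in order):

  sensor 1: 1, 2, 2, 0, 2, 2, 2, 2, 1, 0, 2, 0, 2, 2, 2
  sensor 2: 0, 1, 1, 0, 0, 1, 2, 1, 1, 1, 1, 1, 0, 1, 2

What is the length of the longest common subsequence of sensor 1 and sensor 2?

Pick 1 (sensor 1 #1, sensor 2 #3) → 0 (sensor 1 #4, sensor 2 #5) → 2 (sensor 1 #5, sensor 2 #7) → 1 (sensor 1 #9, sensor 2 #12) → 0 (sensor 1 #10, sensor 2 #13) → 2 (sensor 1 #15, sensor 2 #15); all 6 values appear in both, in order. Since dp[15][15] = 6, nothing longer is possible.

6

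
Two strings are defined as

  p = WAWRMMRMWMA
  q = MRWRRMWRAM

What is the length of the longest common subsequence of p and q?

6

Let dp[i][j] be the LCS length of the first i characters of p and the first j characters of q. dp[i][j] = dp[i-1][j-1]+1 when the i-th and j-th characters match, else max(dp[i-1][j], dp[i][j-1]).
    ·  M  R  W  R  R  M  W  R  A  M
 ·  0  0  0  0  0  0  0  0  0  0  0
 W  0  0  0  1  1  1  1  1  1  1  1
 A  0  0  0  1  1  1  1  1  1  2  2
 W  0  0  0  1  1  1  1  2  2  2  2
 R  0  0  1  1  2  2  2  2  3  3  3
 M  0  1  1  1  2  2  3  3  3  3  4
 M  0  1  1  1  2  2  3  3  3  3  4
 R  0  1  2  2  2  3  3  3  4  4  4
 M  0  1  2  2  2  3  4  4  4  4  5
 W  0  1  2  3  3  3  4  5  5  5  5
 M  0  1  2  3  3  3  4  5  5  5  6
 A  0  1  2  3  3  3  4  5  5  6  6
dp[11][10] = 6. One LCS (by backtracking along matches): WRRMWM.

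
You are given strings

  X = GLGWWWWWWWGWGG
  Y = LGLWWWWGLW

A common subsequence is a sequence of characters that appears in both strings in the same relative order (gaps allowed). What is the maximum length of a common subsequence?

8

Let dp[i][j] be the LCS length of the first i characters of X and the first j characters of Y. dp[i][j] = dp[i-1][j-1]+1 when the i-th and j-th characters match, else max(dp[i-1][j], dp[i][j-1]).
    ·  L  G  L  W  W  W  W  G  L  W
 ·  0  0  0  0  0  0  0  0  0  0  0
 G  0  0  1  1  1  1  1  1  1  1  1
 L  0  1  1  2  2  2  2  2  2  2  2
 G  0  1  2  2  2  2  2  2  3  3  3
 W  0  1  2  2  3  3  3  3  3  3  4
 W  0  1  2  2  3  4  4  4  4  4  4
 W  0  1  2  2  3  4  5  5  5  5  5
 W  0  1  2  2  3  4  5  6  6  6  6
 W  0  1  2  2  3  4  5  6  6  6  7
 W  0  1  2  2  3  4  5  6  6  6  7
 W  0  1  2  2  3  4  5  6  6  6  7
 G  0  1  2  2  3  4  5  6  7  7  7
 W  0  1  2  2  3  4  5  6  7  7  8
 G  0  1  2  2  3  4  5  6  7  7  8
 G  0  1  2  2  3  4  5  6  7  7  8
dp[14][10] = 8. One LCS (by backtracking along matches): GLWWWWGW.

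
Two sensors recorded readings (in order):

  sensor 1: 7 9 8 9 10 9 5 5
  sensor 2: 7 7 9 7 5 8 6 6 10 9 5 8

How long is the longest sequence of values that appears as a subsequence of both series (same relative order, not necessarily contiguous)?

Let dp[i][j] be the LCS length of the first i values of sensor 1 and the first j values of sensor 2. dp[i][j] = dp[i-1][j-1]+1 when the i-th and j-th values match, else max(dp[i-1][j], dp[i][j-1]).
    ·  7  7  9  7  5  8  6  6 10  9  5  8
 ·  0  0  0  0  0  0  0  0  0  0  0  0  0
 7  0  1  1  1  1  1  1  1  1  1  1  1  1
 9  0  1  1  2  2  2  2  2  2  2  2  2  2
 8  0  1  1  2  2  2  3  3  3  3  3  3  3
 9  0  1  1  2  2  2  3  3  3  3  4  4  4
10  0  1  1  2  2  2  3  3  3  4  4  4  4
 9  0  1  1  2  2  2  3  3  3  4  5  5  5
 5  0  1  1  2  2  3  3  3  3  4  5  6  6
 5  0  1  1  2  2  3  3  3  3  4  5  6  6
dp[8][12] = 6. One LCS (by backtracking along matches): 7, 9, 8, 10, 9, 5.

6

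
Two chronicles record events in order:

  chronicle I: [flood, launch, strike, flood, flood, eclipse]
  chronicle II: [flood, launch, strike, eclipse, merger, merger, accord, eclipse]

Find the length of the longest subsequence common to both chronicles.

One common subsequence of length 4: flood [1,1]; then launch [2,2]; then strike [3,3]; then eclipse [6,8]. Since dp[6][8] = 4, nothing longer is possible.

4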